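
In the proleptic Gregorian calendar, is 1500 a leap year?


Gregorian leap year rule: divisible by 4, but not by 100, unless also by 400.
1500 is divisible by 100 but not 400 -> not a leap year

No


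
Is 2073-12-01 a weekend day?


Anchor: Jan 1, 2073. With p = 2073 - 1 = 2072: (p + p//4 - p//100 + p//400) mod 7 = (2072 + 518 - 20 + 5) mod 7 = 2575 mod 7 = 6 -> Sunday (Mon=0 ... Sun=6)
Day of year: 335; offset = 334
Weekday index = (6 + 334) mod 7 = 4 -> Friday
Weekend days: Saturday, Sunday

No


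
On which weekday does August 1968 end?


August 1968 has 31 days
Anchor: Jan 1, 1968. With p = 1968 - 1 = 1967: (p + p//4 - p//100 + p//400) mod 7 = (1967 + 491 - 19 + 4) mod 7 = 2443 mod 7 = 0 -> Monday (Mon=0 ... Sun=6)
Days before August (Jan-Jul): 213; August 1 index = (0 + 213) mod 7 = 3 -> Thursday
Last day offset: 31 - 1 = 30 days
Weekday index = (3 + 30) mod 7 = 5

Saturday, August 31


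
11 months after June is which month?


June is month 6
6 + 11 = 17; wrap: 17 - 12 = 5

May


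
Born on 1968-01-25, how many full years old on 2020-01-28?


Birth: 1968-01-25
Reference: 2020-01-28
Year difference: 2020 - 1968 = 52

52 years old


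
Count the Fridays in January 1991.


January 1991 has 31 days
Anchor: Jan 1, 1991. With p = 1991 - 1 = 1990: (p + p//4 - p//100 + p//400) mod 7 = (1990 + 497 - 19 + 4) mod 7 = 2472 mod 7 = 1 -> Tuesday (Mon=0 ... Sun=6)
January 1 is the anchor itself -> Tuesday
First Friday is January 4
Fridays: 4, 11, 18, 25

4 Fridays


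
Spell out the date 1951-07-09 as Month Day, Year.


ISO 1951-07-09 parses as year=1951, month=07, day=09
Month 7 -> July

July 9, 1951


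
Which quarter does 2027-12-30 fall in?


Month: December (month 12)
Q1: Jan-Mar, Q2: Apr-Jun, Q3: Jul-Sep, Q4: Oct-Dec

Q4


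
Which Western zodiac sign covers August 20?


Date: August 20
Conventional tropical zodiac dates: Leo from July 23 onward; Virgo starts August 23
August 20 falls within the Leo range

Leo


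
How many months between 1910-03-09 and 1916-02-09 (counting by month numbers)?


From March 1910 to February 1916
6 years * 12 = 72 months, minus 1 month = 71

71 months


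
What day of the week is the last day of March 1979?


March 1979 has 31 days
Anchor: Jan 1, 1979. With p = 1979 - 1 = 1978: (p + p//4 - p//100 + p//400) mod 7 = (1978 + 494 - 19 + 4) mod 7 = 2457 mod 7 = 0 -> Monday (Mon=0 ... Sun=6)
Days before March (Jan-Feb): 59; March 1 index = (0 + 59) mod 7 = 3 -> Thursday
Last day offset: 31 - 1 = 30 days
Weekday index = (3 + 30) mod 7 = 5

Saturday, March 31


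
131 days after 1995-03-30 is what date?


Start: 1995-03-30, add 131 days
March 1995 has 31 days: 31 - 30 = 1 day to March 31 -> 130 left
April 1995 has 30 days -> 100 left
May 1995 has 31 days -> 69 left
June 1995 has 30 days -> 39 left
July 1995 has 31 days -> 8 left
August 1995: 8 <= 31 -> lands on August 8

Result: 1995-08-08


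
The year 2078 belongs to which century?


Century = (year - 1) // 100 + 1
= (2078 - 1) // 100 + 1
= 2077 // 100 + 1
= 20 + 1

21st century


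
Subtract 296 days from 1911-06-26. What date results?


Start: 1911-06-26, subtract 296 days
Back 26 days from June 26 reaches May 31, 1911 -> 270 left
May 1911 has 31 days -> back to April 30, 1911 -> 239 left
April 1911 has 30 days -> back to March 31, 1911 -> 209 left
March 1911 has 31 days -> back to February 28, 1911 -> 178 left
February 1911 has 28 days -> back to January 31, 1911 -> 150 left
January 1911 has 31 days -> back to December 31, 1910 -> 119 left
December 1910 has 31 days -> back to November 30, 1910 -> 88 left
November 1910 has 30 days -> back to October 31, 1910 -> 58 left
October 1910 has 31 days -> back to September 30, 1910 -> 27 left
September 1910: 30 - 27 = 3 -> lands on September 3

Result: 1910-09-03


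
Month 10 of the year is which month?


Month 10 of 12

October


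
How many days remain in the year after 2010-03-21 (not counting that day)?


Day of year: 80 of 365
Remaining = 365 - 80

285 days


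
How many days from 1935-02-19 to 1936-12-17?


From 1935-02-19 to 1936-12-17
1935-02-19: days before February = 31; day of year = 31 + 19 = 50
1936-12-17: days before December = 31 + 29 + 31 + 30 + 31 + 30 + 31 + 31 + 30 + 31 + 30 = 335 (1936 is a leap year); day of year = 335 + 17 = 352
Rest of 1935: 365 - 50 = 315
Total = 315 + 352 = 667

667 days


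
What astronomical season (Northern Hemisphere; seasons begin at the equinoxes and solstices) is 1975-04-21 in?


Date: April 21
Astronomical Spring (approx.; exact equinox/solstice day varies by year): March 20 to June 20
April 21 falls within the Spring window

Spring


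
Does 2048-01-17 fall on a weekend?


Anchor: Jan 1, 2048. With p = 2048 - 1 = 2047: (p + p//4 - p//100 + p//400) mod 7 = (2047 + 511 - 20 + 5) mod 7 = 2543 mod 7 = 2 -> Wednesday (Mon=0 ... Sun=6)
Day of year: 17; offset = 16
Weekday index = (2 + 16) mod 7 = 4 -> Friday
Weekend days: Saturday, Sunday

No


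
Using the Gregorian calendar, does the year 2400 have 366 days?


Gregorian leap year rule: divisible by 4, but not by 100, unless also by 400.
2400 is divisible by 400 -> leap year

Yes


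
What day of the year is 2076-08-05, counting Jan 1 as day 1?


Date: August 5, 2076
Days in months 1 through 7: 213
Plus 5 days in August

Day of year: 218


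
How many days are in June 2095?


June 2095

30 days


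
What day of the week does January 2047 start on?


Target: January 1, 2047
Anchor: Jan 1, 2047. With p = 2047 - 1 = 2046: (p + p//4 - p//100 + p//400) mod 7 = (2046 + 511 - 20 + 5) mod 7 = 2542 mod 7 = 1 -> Tuesday (Mon=0 ... Sun=6)
Offset from anchor: 0 days
Weekday index = (1 + 0) mod 7 = 1

Tuesday


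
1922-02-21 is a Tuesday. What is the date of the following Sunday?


Current: Tuesday
Target: Sunday
Days ahead: 5

Next Sunday: 1922-02-26


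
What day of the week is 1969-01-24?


Date: January 24, 1969
Anchor: Jan 1, 1969. With p = 1969 - 1 = 1968: (p + p//4 - p//100 + p//400) mod 7 = (1968 + 492 - 19 + 4) mod 7 = 2445 mod 7 = 2 -> Wednesday (Mon=0 ... Sun=6)
Days into year = 24 - 1 = 23
Weekday index = (2 + 23) mod 7 = 4

Day of the week: Friday


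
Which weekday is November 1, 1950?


Target: November 1, 1950
Anchor: Jan 1, 1950. With p = 1950 - 1 = 1949: (p + p//4 - p//100 + p//400) mod 7 = (1949 + 487 - 19 + 4) mod 7 = 2421 mod 7 = 6 -> Sunday (Mon=0 ... Sun=6)
Days before November (Jan-Oct): 304 days
Weekday index = (6 + 304) mod 7 = 2

Wednesday


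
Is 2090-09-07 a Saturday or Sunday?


Anchor: Jan 1, 2090. With p = 2090 - 1 = 2089: (p + p//4 - p//100 + p//400) mod 7 = (2089 + 522 - 20 + 5) mod 7 = 2596 mod 7 = 6 -> Sunday (Mon=0 ... Sun=6)
Day of year: 250; offset = 249
Weekday index = (6 + 249) mod 7 = 3 -> Thursday
Weekend days: Saturday, Sunday

No


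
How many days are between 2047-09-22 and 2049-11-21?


From 2047-09-22 to 2049-11-21
2047-09-22: days before September = 31 + 28 + 31 + 30 + 31 + 30 + 31 + 31 = 243 (2047 is not a leap year); day of year = 243 + 22 = 265
2049-11-21: days before November = 31 + 28 + 31 + 30 + 31 + 30 + 31 + 31 + 30 + 31 = 304 (2049 is not a leap year); day of year = 304 + 21 = 325
Rest of 2047: 365 - 265 = 100
Full years 2048 (366): 366
Total = 100 + 366 + 325 = 791

791 days


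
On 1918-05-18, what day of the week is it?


Date: May 18, 1918
Anchor: Jan 1, 1918. With p = 1918 - 1 = 1917: (p + p//4 - p//100 + p//400) mod 7 = (1917 + 479 - 19 + 4) mod 7 = 2381 mod 7 = 1 -> Tuesday (Mon=0 ... Sun=6)
Days before May (Jan-Apr): 120; offset = 120 + 18 - 1 = 137
Weekday index = (1 + 137) mod 7 = 5

Day of the week: Saturday


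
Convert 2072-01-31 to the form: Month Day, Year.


ISO 2072-01-31 parses as year=2072, month=01, day=31
Month 1 -> January

January 31, 2072


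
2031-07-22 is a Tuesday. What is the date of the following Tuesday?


Current: Tuesday
Target: Tuesday
Days ahead: 7

Next Tuesday: 2031-07-29


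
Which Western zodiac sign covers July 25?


Date: July 25
Conventional tropical zodiac dates: Leo from July 23 onward; Virgo starts August 23
July 25 falls within the Leo range

Leo


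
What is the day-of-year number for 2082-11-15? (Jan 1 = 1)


Date: November 15, 2082
Days in months 1 through 10: 304
Plus 15 days in November

Day of year: 319


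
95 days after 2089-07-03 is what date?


Start: 2089-07-03, add 95 days
July 2089 has 31 days: 31 - 3 = 28 days to July 31 -> 67 left
August 2089 has 31 days -> 36 left
September 2089 has 30 days -> 6 left
October 2089: 6 <= 31 -> lands on October 6

Result: 2089-10-06


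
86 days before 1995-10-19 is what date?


Start: 1995-10-19, subtract 86 days
Back 19 days from October 19 reaches September 30, 1995 -> 67 left
September 1995 has 30 days -> back to August 31, 1995 -> 37 left
August 1995 has 31 days -> back to July 31, 1995 -> 6 left
July 1995: 31 - 6 = 25 -> lands on July 25

Result: 1995-07-25


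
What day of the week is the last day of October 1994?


October 1994 has 31 days
Anchor: Jan 1, 1994. With p = 1994 - 1 = 1993: (p + p//4 - p//100 + p//400) mod 7 = (1993 + 498 - 19 + 4) mod 7 = 2476 mod 7 = 5 -> Saturday (Mon=0 ... Sun=6)
Days before October (Jan-Sep): 273; October 1 index = (5 + 273) mod 7 = 5 -> Saturday
Last day offset: 31 - 1 = 30 days
Weekday index = (5 + 30) mod 7 = 0

Monday, October 31


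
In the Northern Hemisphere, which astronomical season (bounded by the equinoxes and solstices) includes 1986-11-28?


Date: November 28
Astronomical Autumn (approx.; exact equinox/solstice day varies by year): September 22 to December 20
November 28 falls within the Autumn window

Autumn


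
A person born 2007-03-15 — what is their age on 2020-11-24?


Birth: 2007-03-15
Reference: 2020-11-24
Year difference: 2020 - 2007 = 13

13 years old


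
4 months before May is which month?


May is month 5
5 - 4 = 1

January


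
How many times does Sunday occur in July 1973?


July 1973 has 31 days
Anchor: Jan 1, 1973. With p = 1973 - 1 = 1972: (p + p//4 - p//100 + p//400) mod 7 = (1972 + 493 - 19 + 4) mod 7 = 2450 mod 7 = 0 -> Monday (Mon=0 ... Sun=6)
Days before July (Jan-Jun): 181; July 1 index = (0 + 181) mod 7 = 6 -> Sunday
First Sunday is July 1
Sundays: 1, 8, 15, 22, 29

5 Sundays


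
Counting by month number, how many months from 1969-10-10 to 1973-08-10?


From October 1969 to August 1973
4 years * 12 = 48 months, minus 2 months = 46

46 months


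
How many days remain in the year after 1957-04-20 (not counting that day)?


Day of year: 110 of 365
Remaining = 365 - 110

255 days


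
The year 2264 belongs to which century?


Century = (year - 1) // 100 + 1
= (2264 - 1) // 100 + 1
= 2263 // 100 + 1
= 22 + 1

23rd century


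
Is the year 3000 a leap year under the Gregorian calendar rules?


Gregorian leap year rule: divisible by 4, but not by 100, unless also by 400.
3000 is divisible by 100 but not 400 -> not a leap year

No


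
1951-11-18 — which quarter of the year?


Month: November (month 11)
Q1: Jan-Mar, Q2: Apr-Jun, Q3: Jul-Sep, Q4: Oct-Dec

Q4


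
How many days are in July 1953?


July 1953

31 days


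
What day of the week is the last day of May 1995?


May 1995 has 31 days
Anchor: Jan 1, 1995. With p = 1995 - 1 = 1994: (p + p//4 - p//100 + p//400) mod 7 = (1994 + 498 - 19 + 4) mod 7 = 2477 mod 7 = 6 -> Sunday (Mon=0 ... Sun=6)
Days before May (Jan-Apr): 120; May 1 index = (6 + 120) mod 7 = 0 -> Monday
Last day offset: 31 - 1 = 30 days
Weekday index = (0 + 30) mod 7 = 2

Wednesday, May 31


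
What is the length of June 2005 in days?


June 2005

30 days


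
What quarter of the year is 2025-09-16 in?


Month: September (month 9)
Q1: Jan-Mar, Q2: Apr-Jun, Q3: Jul-Sep, Q4: Oct-Dec

Q3


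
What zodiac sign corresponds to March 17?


Date: March 17
Conventional tropical zodiac dates: Pisces from February 19 onward; Aries starts March 21
March 17 falls within the Pisces range

Pisces


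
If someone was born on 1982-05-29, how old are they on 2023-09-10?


Birth: 1982-05-29
Reference: 2023-09-10
Year difference: 2023 - 1982 = 41

41 years old


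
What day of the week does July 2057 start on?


Target: July 1, 2057
Anchor: Jan 1, 2057. With p = 2057 - 1 = 2056: (p + p//4 - p//100 + p//400) mod 7 = (2056 + 514 - 20 + 5) mod 7 = 2555 mod 7 = 0 -> Monday (Mon=0 ... Sun=6)
Days before July (Jan-Jun): 181 days
Weekday index = (0 + 181) mod 7 = 6

Sunday


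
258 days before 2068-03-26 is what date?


Start: 2068-03-26, subtract 258 days
Back 26 days from March 26 reaches February 29, 2068 -> 232 left
February 2068 has 29 days -> back to January 31, 2068 -> 203 left
January 2068 has 31 days -> back to December 31, 2067 -> 172 left
December 2067 has 31 days -> back to November 30, 2067 -> 141 left
November 2067 has 30 days -> back to October 31, 2067 -> 111 left
October 2067 has 31 days -> back to September 30, 2067 -> 80 left
September 2067 has 30 days -> back to August 31, 2067 -> 50 left
August 2067 has 31 days -> back to July 31, 2067 -> 19 left
July 2067: 31 - 19 = 12 -> lands on July 12

Result: 2067-07-12


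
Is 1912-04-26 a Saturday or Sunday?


Anchor: Jan 1, 1912. With p = 1912 - 1 = 1911: (p + p//4 - p//100 + p//400) mod 7 = (1911 + 477 - 19 + 4) mod 7 = 2373 mod 7 = 0 -> Monday (Mon=0 ... Sun=6)
Day of year: 117; offset = 116
Weekday index = (0 + 116) mod 7 = 4 -> Friday
Weekend days: Saturday, Sunday

No


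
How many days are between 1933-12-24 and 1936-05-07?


From 1933-12-24 to 1936-05-07
1933-12-24: days before December = 31 + 28 + 31 + 30 + 31 + 30 + 31 + 31 + 30 + 31 + 30 = 334 (1933 is not a leap year); day of year = 334 + 24 = 358
1936-05-07: days before May = 31 + 29 + 31 + 30 = 121 (1936 is a leap year); day of year = 121 + 7 = 128
Rest of 1933: 365 - 358 = 7
Full years 1934 (365), 1935 (365): 730
Total = 7 + 730 + 128 = 865

865 days


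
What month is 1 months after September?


September is month 9
9 + 1 = 10

October


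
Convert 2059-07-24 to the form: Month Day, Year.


ISO 2059-07-24 parses as year=2059, month=07, day=24
Month 7 -> July

July 24, 2059


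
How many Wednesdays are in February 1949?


February 1949 has 28 days
Anchor: Jan 1, 1949. With p = 1949 - 1 = 1948: (p + p//4 - p//100 + p//400) mod 7 = (1948 + 487 - 19 + 4) mod 7 = 2420 mod 7 = 5 -> Saturday (Mon=0 ... Sun=6)
Days before February (Jan): 31; February 1 index = (5 + 31) mod 7 = 1 -> Tuesday
First Wednesday is February 2
Wednesdays: 2, 9, 16, 23

4 Wednesdays


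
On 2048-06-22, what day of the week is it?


Date: June 22, 2048
Anchor: Jan 1, 2048. With p = 2048 - 1 = 2047: (p + p//4 - p//100 + p//400) mod 7 = (2047 + 511 - 20 + 5) mod 7 = 2543 mod 7 = 2 -> Wednesday (Mon=0 ... Sun=6)
Days before June (Jan-May): 152; offset = 152 + 22 - 1 = 173
Weekday index = (2 + 173) mod 7 = 0

Day of the week: Monday


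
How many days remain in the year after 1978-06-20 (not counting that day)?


Day of year: 171 of 365
Remaining = 365 - 171

194 days


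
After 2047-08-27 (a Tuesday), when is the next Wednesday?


Current: Tuesday
Target: Wednesday
Days ahead: 1

Next Wednesday: 2047-08-28


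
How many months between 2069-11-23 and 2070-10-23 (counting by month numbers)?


From November 2069 to October 2070
1 year * 12 = 12 months, minus 1 month = 11

11 months


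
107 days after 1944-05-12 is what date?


Start: 1944-05-12, add 107 days
May 1944 has 31 days: 31 - 12 = 19 days to May 31 -> 88 left
June 1944 has 30 days -> 58 left
July 1944 has 31 days -> 27 left
August 1944: 27 <= 31 -> lands on August 27

Result: 1944-08-27


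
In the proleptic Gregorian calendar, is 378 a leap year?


Gregorian leap year rule: divisible by 4, but not by 100, unless also by 400.
378 is not divisible by 4 -> not a leap year

No


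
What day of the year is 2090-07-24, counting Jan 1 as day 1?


Date: July 24, 2090
Days in months 1 through 6: 181
Plus 24 days in July

Day of year: 205


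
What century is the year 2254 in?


Century = (year - 1) // 100 + 1
= (2254 - 1) // 100 + 1
= 2253 // 100 + 1
= 22 + 1

23rd century


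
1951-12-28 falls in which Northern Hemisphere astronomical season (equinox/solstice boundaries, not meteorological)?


Date: December 28
Astronomical Winter (approx.; exact equinox/solstice day varies by year): December 21 to March 19
December 28 falls within the Winter window

Winter


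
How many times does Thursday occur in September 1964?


September 1964 has 30 days
Anchor: Jan 1, 1964. With p = 1964 - 1 = 1963: (p + p//4 - p//100 + p//400) mod 7 = (1963 + 490 - 19 + 4) mod 7 = 2438 mod 7 = 2 -> Wednesday (Mon=0 ... Sun=6)
Days before September (Jan-Aug): 244; September 1 index = (2 + 244) mod 7 = 1 -> Tuesday
First Thursday is September 3
Thursdays: 3, 10, 17, 24

4 Thursdays


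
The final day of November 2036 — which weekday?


November 2036 has 30 days
Anchor: Jan 1, 2036. With p = 2036 - 1 = 2035: (p + p//4 - p//100 + p//400) mod 7 = (2035 + 508 - 20 + 5) mod 7 = 2528 mod 7 = 1 -> Tuesday (Mon=0 ... Sun=6)
Days before November (Jan-Oct): 305; November 1 index = (1 + 305) mod 7 = 5 -> Saturday
Last day offset: 30 - 1 = 29 days
Weekday index = (5 + 29) mod 7 = 6

Sunday, November 30


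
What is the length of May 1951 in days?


May 1951

31 days


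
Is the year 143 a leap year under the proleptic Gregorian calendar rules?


Gregorian leap year rule: divisible by 4, but not by 100, unless also by 400.
143 is not divisible by 4 -> not a leap year

No


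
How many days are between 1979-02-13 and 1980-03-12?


From 1979-02-13 to 1980-03-12
1979-02-13: days before February = 31; day of year = 31 + 13 = 44
1980-03-12: days before March = 31 + 29 = 60 (1980 is a leap year); day of year = 60 + 12 = 72
Rest of 1979: 365 - 44 = 321
Total = 321 + 72 = 393

393 days


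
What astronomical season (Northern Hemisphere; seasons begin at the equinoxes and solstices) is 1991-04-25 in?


Date: April 25
Astronomical Spring (approx.; exact equinox/solstice day varies by year): March 20 to June 20
April 25 falls within the Spring window

Spring


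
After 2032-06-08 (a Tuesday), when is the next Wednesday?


Current: Tuesday
Target: Wednesday
Days ahead: 1

Next Wednesday: 2032-06-09


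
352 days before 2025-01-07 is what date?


Start: 2025-01-07, subtract 352 days
Back 7 days from January 7 reaches December 31, 2024 -> 345 left
December 2024 has 31 days -> back to November 30, 2024 -> 314 left
November 2024 has 30 days -> back to October 31, 2024 -> 284 left
October 2024 has 31 days -> back to September 30, 2024 -> 253 left
September 2024 has 30 days -> back to August 31, 2024 -> 223 left
August 2024 has 31 days -> back to July 31, 2024 -> 192 left
July 2024 has 31 days -> back to June 30, 2024 -> 161 left
June 2024 has 30 days -> back to May 31, 2024 -> 131 left
May 2024 has 31 days -> back to April 30, 2024 -> 100 left
April 2024 has 30 days -> back to March 31, 2024 -> 70 left
March 2024 has 31 days -> back to February 29, 2024 -> 39 left
February 2024 has 29 days -> back to January 31, 2024 -> 10 left
January 2024: 31 - 10 = 21 -> lands on January 21

Result: 2024-01-21


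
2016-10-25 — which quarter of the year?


Month: October (month 10)
Q1: Jan-Mar, Q2: Apr-Jun, Q3: Jul-Sep, Q4: Oct-Dec

Q4


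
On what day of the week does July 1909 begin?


Target: July 1, 1909
Anchor: Jan 1, 1909. With p = 1909 - 1 = 1908: (p + p//4 - p//100 + p//400) mod 7 = (1908 + 477 - 19 + 4) mod 7 = 2370 mod 7 = 4 -> Friday (Mon=0 ... Sun=6)
Days before July (Jan-Jun): 181 days
Weekday index = (4 + 181) mod 7 = 3

Thursday


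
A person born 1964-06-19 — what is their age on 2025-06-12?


Birth: 1964-06-19
Reference: 2025-06-12
Year difference: 2025 - 1964 = 61
Birthday not yet reached in 2025, subtract 1

60 years old


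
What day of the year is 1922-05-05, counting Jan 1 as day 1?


Date: May 5, 1922
Days in months 1 through 4: 120
Plus 5 days in May

Day of year: 125


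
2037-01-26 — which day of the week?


Date: January 26, 2037
Anchor: Jan 1, 2037. With p = 2037 - 1 = 2036: (p + p//4 - p//100 + p//400) mod 7 = (2036 + 509 - 20 + 5) mod 7 = 2530 mod 7 = 3 -> Thursday (Mon=0 ... Sun=6)
Days into year = 26 - 1 = 25
Weekday index = (3 + 25) mod 7 = 0

Day of the week: Monday


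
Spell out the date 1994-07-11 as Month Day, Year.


ISO 1994-07-11 parses as year=1994, month=07, day=11
Month 7 -> July

July 11, 1994


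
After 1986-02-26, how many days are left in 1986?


Day of year: 57 of 365
Remaining = 365 - 57

308 days


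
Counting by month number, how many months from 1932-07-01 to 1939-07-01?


From July 1932 to July 1939
7 years * 12 = 84 months = 84

84 months


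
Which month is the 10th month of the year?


Month 10 of 12

October


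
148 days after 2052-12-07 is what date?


Start: 2052-12-07, add 148 days
December 2052 has 31 days: 31 - 7 = 24 days to December 31 -> 124 left
January 2053 has 31 days -> 93 left
February 2053 has 28 days -> 65 left
March 2053 has 31 days -> 34 left
April 2053 has 30 days -> 4 left
May 2053: 4 <= 31 -> lands on May 4

Result: 2053-05-04


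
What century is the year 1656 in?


Century = (year - 1) // 100 + 1
= (1656 - 1) // 100 + 1
= 1655 // 100 + 1
= 16 + 1

17th century


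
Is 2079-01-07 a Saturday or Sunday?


Anchor: Jan 1, 2079. With p = 2079 - 1 = 2078: (p + p//4 - p//100 + p//400) mod 7 = (2078 + 519 - 20 + 5) mod 7 = 2582 mod 7 = 6 -> Sunday (Mon=0 ... Sun=6)
Day of year: 7; offset = 6
Weekday index = (6 + 6) mod 7 = 5 -> Saturday
Weekend days: Saturday, Sunday

Yes


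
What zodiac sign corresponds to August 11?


Date: August 11
Conventional tropical zodiac dates: Leo from July 23 onward; Virgo starts August 23
August 11 falls within the Leo range

Leo


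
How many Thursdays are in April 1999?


April 1999 has 30 days
Anchor: Jan 1, 1999. With p = 1999 - 1 = 1998: (p + p//4 - p//100 + p//400) mod 7 = (1998 + 499 - 19 + 4) mod 7 = 2482 mod 7 = 4 -> Friday (Mon=0 ... Sun=6)
Days before April (Jan-Mar): 90; April 1 index = (4 + 90) mod 7 = 3 -> Thursday
First Thursday is April 1
Thursdays: 1, 8, 15, 22, 29

5 Thursdays


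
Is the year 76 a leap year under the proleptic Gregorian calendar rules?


Gregorian leap year rule: divisible by 4, but not by 100, unless also by 400.
76 is divisible by 4 but not 100 -> leap year

Yes


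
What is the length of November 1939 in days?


November 1939

30 days


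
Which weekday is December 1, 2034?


Target: December 1, 2034
Anchor: Jan 1, 2034. With p = 2034 - 1 = 2033: (p + p//4 - p//100 + p//400) mod 7 = (2033 + 508 - 20 + 5) mod 7 = 2526 mod 7 = 6 -> Sunday (Mon=0 ... Sun=6)
Days before December (Jan-Nov): 334 days
Weekday index = (6 + 334) mod 7 = 4

Friday


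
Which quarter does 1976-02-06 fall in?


Month: February (month 2)
Q1: Jan-Mar, Q2: Apr-Jun, Q3: Jul-Sep, Q4: Oct-Dec

Q1


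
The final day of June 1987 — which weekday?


June 1987 has 30 days
Anchor: Jan 1, 1987. With p = 1987 - 1 = 1986: (p + p//4 - p//100 + p//400) mod 7 = (1986 + 496 - 19 + 4) mod 7 = 2467 mod 7 = 3 -> Thursday (Mon=0 ... Sun=6)
Days before June (Jan-May): 151; June 1 index = (3 + 151) mod 7 = 0 -> Monday
Last day offset: 30 - 1 = 29 days
Weekday index = (0 + 29) mod 7 = 1

Tuesday, June 30


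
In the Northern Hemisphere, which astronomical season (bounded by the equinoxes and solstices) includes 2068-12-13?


Date: December 13
Astronomical Autumn (approx.; exact equinox/solstice day varies by year): September 22 to December 20
December 13 falls within the Autumn window

Autumn


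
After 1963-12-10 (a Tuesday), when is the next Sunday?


Current: Tuesday
Target: Sunday
Days ahead: 5

Next Sunday: 1963-12-15


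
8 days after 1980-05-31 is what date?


Start: 1980-05-31, add 8 days
May 31 is the last day of May 1980 -> 8 left
June 1980: 8 <= 30 -> lands on June 8

Result: 1980-06-08


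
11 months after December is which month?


December is month 12
12 + 11 = 23; wrap: 23 - 12 = 11

November


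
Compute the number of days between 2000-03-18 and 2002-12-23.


From 2000-03-18 to 2002-12-23
2000-03-18: days before March = 31 + 29 = 60 (2000 is a leap year); day of year = 60 + 18 = 78
2002-12-23: days before December = 31 + 28 + 31 + 30 + 31 + 30 + 31 + 31 + 30 + 31 + 30 = 334 (2002 is not a leap year); day of year = 334 + 23 = 357
Rest of 2000: 366 - 78 = 288
Full years 2001 (365): 365
Total = 288 + 365 + 357 = 1010

1010 days


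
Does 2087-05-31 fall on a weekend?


Anchor: Jan 1, 2087. With p = 2087 - 1 = 2086: (p + p//4 - p//100 + p//400) mod 7 = (2086 + 521 - 20 + 5) mod 7 = 2592 mod 7 = 2 -> Wednesday (Mon=0 ... Sun=6)
Day of year: 151; offset = 150
Weekday index = (2 + 150) mod 7 = 5 -> Saturday
Weekend days: Saturday, Sunday

Yes


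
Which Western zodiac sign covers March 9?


Date: March 9
Conventional tropical zodiac dates: Pisces from February 19 onward; Aries starts March 21
March 9 falls within the Pisces range

Pisces


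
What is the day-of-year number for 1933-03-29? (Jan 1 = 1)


Date: March 29, 1933
Days in months 1 through 2: 59
Plus 29 days in March

Day of year: 88


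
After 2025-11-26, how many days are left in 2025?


Day of year: 330 of 365
Remaining = 365 - 330

35 days


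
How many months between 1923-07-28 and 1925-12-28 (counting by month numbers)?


From July 1923 to December 1925
2 years * 12 = 24 months, plus 5 months = 29

29 months


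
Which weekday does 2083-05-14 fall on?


Date: May 14, 2083
Anchor: Jan 1, 2083. With p = 2083 - 1 = 2082: (p + p//4 - p//100 + p//400) mod 7 = (2082 + 520 - 20 + 5) mod 7 = 2587 mod 7 = 4 -> Friday (Mon=0 ... Sun=6)
Days before May (Jan-Apr): 120; offset = 120 + 14 - 1 = 133
Weekday index = (4 + 133) mod 7 = 4

Day of the week: Friday


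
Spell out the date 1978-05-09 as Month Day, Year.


ISO 1978-05-09 parses as year=1978, month=05, day=09
Month 5 -> May

May 9, 1978


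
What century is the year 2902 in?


Century = (year - 1) // 100 + 1
= (2902 - 1) // 100 + 1
= 2901 // 100 + 1
= 29 + 1

30th century


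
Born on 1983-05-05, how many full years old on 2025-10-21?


Birth: 1983-05-05
Reference: 2025-10-21
Year difference: 2025 - 1983 = 42

42 years old


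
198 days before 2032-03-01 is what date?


Start: 2032-03-01, subtract 198 days
Back 1 day from March 1 reaches February 29, 2032 -> 197 left
February 2032 has 29 days -> back to January 31, 2032 -> 168 left
January 2032 has 31 days -> back to December 31, 2031 -> 137 left
December 2031 has 31 days -> back to November 30, 2031 -> 106 left
November 2031 has 30 days -> back to October 31, 2031 -> 76 left
October 2031 has 31 days -> back to September 30, 2031 -> 45 left
September 2031 has 30 days -> back to August 31, 2031 -> 15 left
August 2031: 31 - 15 = 16 -> lands on August 16

Result: 2031-08-16


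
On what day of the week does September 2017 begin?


Target: September 1, 2017
Anchor: Jan 1, 2017. With p = 2017 - 1 = 2016: (p + p//4 - p//100 + p//400) mod 7 = (2016 + 504 - 20 + 5) mod 7 = 2505 mod 7 = 6 -> Sunday (Mon=0 ... Sun=6)
Days before September (Jan-Aug): 243 days
Weekday index = (6 + 243) mod 7 = 4

Friday


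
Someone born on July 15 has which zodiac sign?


Date: July 15
Conventional tropical zodiac dates: Cancer from June 21 onward; Leo starts July 23
July 15 falls within the Cancer range

Cancer


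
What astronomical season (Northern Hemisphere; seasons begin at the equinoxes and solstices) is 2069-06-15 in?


Date: June 15
Astronomical Spring (approx.; exact equinox/solstice day varies by year): March 20 to June 20
June 15 falls within the Spring window

Spring


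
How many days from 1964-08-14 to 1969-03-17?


From 1964-08-14 to 1969-03-17
1964-08-14: days before August = 31 + 29 + 31 + 30 + 31 + 30 + 31 = 213 (1964 is a leap year); day of year = 213 + 14 = 227
1969-03-17: days before March = 31 + 28 = 59 (1969 is not a leap year); day of year = 59 + 17 = 76
Rest of 1964: 366 - 227 = 139
Full years 1965 (365), 1966 (365), 1967 (365), 1968 (366): 1461
Total = 139 + 1461 + 76 = 1676

1676 days


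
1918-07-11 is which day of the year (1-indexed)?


Date: July 11, 1918
Days in months 1 through 6: 181
Plus 11 days in July

Day of year: 192


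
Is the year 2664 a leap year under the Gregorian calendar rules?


Gregorian leap year rule: divisible by 4, but not by 100, unless also by 400.
2664 is divisible by 4 but not 100 -> leap year

Yes


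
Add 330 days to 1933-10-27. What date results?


Start: 1933-10-27, add 330 days
October 1933 has 31 days: 31 - 27 = 4 days to October 31 -> 326 left
November 1933 has 30 days -> 296 left
December 1933 has 31 days -> 265 left
January 1934 has 31 days -> 234 left
February 1934 has 28 days -> 206 left
March 1934 has 31 days -> 175 left
April 1934 has 30 days -> 145 left
May 1934 has 31 days -> 114 left
June 1934 has 30 days -> 84 left
July 1934 has 31 days -> 53 left
August 1934 has 31 days -> 22 left
September 1934: 22 <= 30 -> lands on September 22

Result: 1934-09-22


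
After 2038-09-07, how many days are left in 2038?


Day of year: 250 of 365
Remaining = 365 - 250

115 days


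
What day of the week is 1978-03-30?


Date: March 30, 1978
Anchor: Jan 1, 1978. With p = 1978 - 1 = 1977: (p + p//4 - p//100 + p//400) mod 7 = (1977 + 494 - 19 + 4) mod 7 = 2456 mod 7 = 6 -> Sunday (Mon=0 ... Sun=6)
Days before March (Jan-Feb): 59; offset = 59 + 30 - 1 = 88
Weekday index = (6 + 88) mod 7 = 3

Day of the week: Thursday


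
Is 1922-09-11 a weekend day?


Anchor: Jan 1, 1922. With p = 1922 - 1 = 1921: (p + p//4 - p//100 + p//400) mod 7 = (1921 + 480 - 19 + 4) mod 7 = 2386 mod 7 = 6 -> Sunday (Mon=0 ... Sun=6)
Day of year: 254; offset = 253
Weekday index = (6 + 253) mod 7 = 0 -> Monday
Weekend days: Saturday, Sunday

No


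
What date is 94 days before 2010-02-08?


Start: 2010-02-08, subtract 94 days
Back 8 days from February 8 reaches January 31, 2010 -> 86 left
January 2010 has 31 days -> back to December 31, 2009 -> 55 left
December 2009 has 31 days -> back to November 30, 2009 -> 24 left
November 2009: 30 - 24 = 6 -> lands on November 6

Result: 2009-11-06


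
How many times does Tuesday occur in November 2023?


November 2023 has 30 days
Anchor: Jan 1, 2023. With p = 2023 - 1 = 2022: (p + p//4 - p//100 + p//400) mod 7 = (2022 + 505 - 20 + 5) mod 7 = 2512 mod 7 = 6 -> Sunday (Mon=0 ... Sun=6)
Days before November (Jan-Oct): 304; November 1 index = (6 + 304) mod 7 = 2 -> Wednesday
First Tuesday is November 7
Tuesdays: 7, 14, 21, 28

4 Tuesdays


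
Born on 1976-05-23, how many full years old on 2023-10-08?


Birth: 1976-05-23
Reference: 2023-10-08
Year difference: 2023 - 1976 = 47

47 years old


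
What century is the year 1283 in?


Century = (year - 1) // 100 + 1
= (1283 - 1) // 100 + 1
= 1282 // 100 + 1
= 12 + 1

13th century


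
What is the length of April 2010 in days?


April 2010

30 days


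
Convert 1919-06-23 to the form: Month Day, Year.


ISO 1919-06-23 parses as year=1919, month=06, day=23
Month 6 -> June

June 23, 1919


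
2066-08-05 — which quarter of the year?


Month: August (month 8)
Q1: Jan-Mar, Q2: Apr-Jun, Q3: Jul-Sep, Q4: Oct-Dec

Q3


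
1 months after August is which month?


August is month 8
8 + 1 = 9

September


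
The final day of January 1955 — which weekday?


January 1955 has 31 days
Anchor: Jan 1, 1955. With p = 1955 - 1 = 1954: (p + p//4 - p//100 + p//400) mod 7 = (1954 + 488 - 19 + 4) mod 7 = 2427 mod 7 = 5 -> Saturday (Mon=0 ... Sun=6)
January 1 is the anchor itself -> Saturday
Last day offset: 31 - 1 = 30 days
Weekday index = (5 + 30) mod 7 = 0

Monday, January 31


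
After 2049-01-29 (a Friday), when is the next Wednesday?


Current: Friday
Target: Wednesday
Days ahead: 5

Next Wednesday: 2049-02-03


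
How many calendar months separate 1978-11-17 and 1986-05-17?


From November 1978 to May 1986
8 years * 12 = 96 months, minus 6 months = 90

90 months


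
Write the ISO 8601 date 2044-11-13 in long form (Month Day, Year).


ISO 2044-11-13 parses as year=2044, month=11, day=13
Month 11 -> November

November 13, 2044


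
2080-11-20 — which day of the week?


Date: November 20, 2080
Anchor: Jan 1, 2080. With p = 2080 - 1 = 2079: (p + p//4 - p//100 + p//400) mod 7 = (2079 + 519 - 20 + 5) mod 7 = 2583 mod 7 = 0 -> Monday (Mon=0 ... Sun=6)
Days before November (Jan-Oct): 305; offset = 305 + 20 - 1 = 324
Weekday index = (0 + 324) mod 7 = 2

Day of the week: Wednesday


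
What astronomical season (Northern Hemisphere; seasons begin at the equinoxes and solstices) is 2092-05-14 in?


Date: May 14
Astronomical Spring (approx.; exact equinox/solstice day varies by year): March 20 to June 20
May 14 falls within the Spring window

Spring


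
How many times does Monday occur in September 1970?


September 1970 has 30 days
Anchor: Jan 1, 1970. With p = 1970 - 1 = 1969: (p + p//4 - p//100 + p//400) mod 7 = (1969 + 492 - 19 + 4) mod 7 = 2446 mod 7 = 3 -> Thursday (Mon=0 ... Sun=6)
Days before September (Jan-Aug): 243; September 1 index = (3 + 243) mod 7 = 1 -> Tuesday
First Monday is September 7
Mondays: 7, 14, 21, 28

4 Mondays


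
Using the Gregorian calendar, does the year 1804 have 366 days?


Gregorian leap year rule: divisible by 4, but not by 100, unless also by 400.
1804 is divisible by 4 but not 100 -> leap year

Yes


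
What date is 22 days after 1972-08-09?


Start: 1972-08-09, add 22 days
August 1972 has 31 days; 9 + 22 = 31 stays within August

Result: 1972-08-31


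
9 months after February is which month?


February is month 2
2 + 9 = 11

November


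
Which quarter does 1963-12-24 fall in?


Month: December (month 12)
Q1: Jan-Mar, Q2: Apr-Jun, Q3: Jul-Sep, Q4: Oct-Dec

Q4


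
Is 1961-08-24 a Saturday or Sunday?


Anchor: Jan 1, 1961. With p = 1961 - 1 = 1960: (p + p//4 - p//100 + p//400) mod 7 = (1960 + 490 - 19 + 4) mod 7 = 2435 mod 7 = 6 -> Sunday (Mon=0 ... Sun=6)
Day of year: 236; offset = 235
Weekday index = (6 + 235) mod 7 = 3 -> Thursday
Weekend days: Saturday, Sunday

No


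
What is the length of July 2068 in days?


July 2068

31 days


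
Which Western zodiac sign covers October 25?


Date: October 25
Conventional tropical zodiac dates: Scorpio from October 23 onward; Sagittarius starts November 22
October 25 falls within the Scorpio range

Scorpio


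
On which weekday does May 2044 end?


May 2044 has 31 days
Anchor: Jan 1, 2044. With p = 2044 - 1 = 2043: (p + p//4 - p//100 + p//400) mod 7 = (2043 + 510 - 20 + 5) mod 7 = 2538 mod 7 = 4 -> Friday (Mon=0 ... Sun=6)
Days before May (Jan-Apr): 121; May 1 index = (4 + 121) mod 7 = 6 -> Sunday
Last day offset: 31 - 1 = 30 days
Weekday index = (6 + 30) mod 7 = 1

Tuesday, May 31


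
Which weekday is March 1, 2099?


Target: March 1, 2099
Anchor: Jan 1, 2099. With p = 2099 - 1 = 2098: (p + p//4 - p//100 + p//400) mod 7 = (2098 + 524 - 20 + 5) mod 7 = 2607 mod 7 = 3 -> Thursday (Mon=0 ... Sun=6)
Days before March (Jan-Feb): 59 days
Weekday index = (3 + 59) mod 7 = 6

Sunday


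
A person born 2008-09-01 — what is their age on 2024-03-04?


Birth: 2008-09-01
Reference: 2024-03-04
Year difference: 2024 - 2008 = 16
Birthday not yet reached in 2024, subtract 1

15 years old


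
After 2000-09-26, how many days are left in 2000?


Day of year: 270 of 366
Remaining = 366 - 270

96 days


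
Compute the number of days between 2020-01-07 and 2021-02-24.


From 2020-01-07 to 2021-02-24
2020-01-07: day of year = 7
2021-02-24: days before February = 31; day of year = 31 + 24 = 55
Rest of 2020: 366 - 7 = 359
Total = 359 + 55 = 414

414 days


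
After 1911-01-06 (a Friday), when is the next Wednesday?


Current: Friday
Target: Wednesday
Days ahead: 5

Next Wednesday: 1911-01-11


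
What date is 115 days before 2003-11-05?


Start: 2003-11-05, subtract 115 days
Back 5 days from November 5 reaches October 31, 2003 -> 110 left
October 2003 has 31 days -> back to September 30, 2003 -> 79 left
September 2003 has 30 days -> back to August 31, 2003 -> 49 left
August 2003 has 31 days -> back to July 31, 2003 -> 18 left
July 2003: 31 - 18 = 13 -> lands on July 13

Result: 2003-07-13


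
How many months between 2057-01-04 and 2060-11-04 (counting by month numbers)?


From January 2057 to November 2060
3 years * 12 = 36 months, plus 10 months = 46

46 months


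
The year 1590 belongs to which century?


Century = (year - 1) // 100 + 1
= (1590 - 1) // 100 + 1
= 1589 // 100 + 1
= 15 + 1

16th century


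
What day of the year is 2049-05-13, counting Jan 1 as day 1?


Date: May 13, 2049
Days in months 1 through 4: 120
Plus 13 days in May

Day of year: 133


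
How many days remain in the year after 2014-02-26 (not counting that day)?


Day of year: 57 of 365
Remaining = 365 - 57

308 days


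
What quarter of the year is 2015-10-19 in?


Month: October (month 10)
Q1: Jan-Mar, Q2: Apr-Jun, Q3: Jul-Sep, Q4: Oct-Dec

Q4


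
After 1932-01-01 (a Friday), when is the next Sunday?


Current: Friday
Target: Sunday
Days ahead: 2

Next Sunday: 1932-01-03


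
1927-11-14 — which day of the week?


Date: November 14, 1927
Anchor: Jan 1, 1927. With p = 1927 - 1 = 1926: (p + p//4 - p//100 + p//400) mod 7 = (1926 + 481 - 19 + 4) mod 7 = 2392 mod 7 = 5 -> Saturday (Mon=0 ... Sun=6)
Days before November (Jan-Oct): 304; offset = 304 + 14 - 1 = 317
Weekday index = (5 + 317) mod 7 = 0

Day of the week: Monday


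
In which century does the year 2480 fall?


Century = (year - 1) // 100 + 1
= (2480 - 1) // 100 + 1
= 2479 // 100 + 1
= 24 + 1

25th century


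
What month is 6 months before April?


April is month 4
4 - 6 = -2; wrap: -2 + 12 = 10

October


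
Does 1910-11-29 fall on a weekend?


Anchor: Jan 1, 1910. With p = 1910 - 1 = 1909: (p + p//4 - p//100 + p//400) mod 7 = (1909 + 477 - 19 + 4) mod 7 = 2371 mod 7 = 5 -> Saturday (Mon=0 ... Sun=6)
Day of year: 333; offset = 332
Weekday index = (5 + 332) mod 7 = 1 -> Tuesday
Weekend days: Saturday, Sunday

No


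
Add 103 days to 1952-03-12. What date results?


Start: 1952-03-12, add 103 days
March 1952 has 31 days: 31 - 12 = 19 days to March 31 -> 84 left
April 1952 has 30 days -> 54 left
May 1952 has 31 days -> 23 left
June 1952: 23 <= 30 -> lands on June 23

Result: 1952-06-23


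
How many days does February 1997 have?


February 1997 (leap year: no)

28 days


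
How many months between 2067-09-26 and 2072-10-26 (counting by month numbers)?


From September 2067 to October 2072
5 years * 12 = 60 months, plus 1 month = 61

61 months


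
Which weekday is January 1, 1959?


Target: January 1, 1959
Anchor: Jan 1, 1959. With p = 1959 - 1 = 1958: (p + p//4 - p//100 + p//400) mod 7 = (1958 + 489 - 19 + 4) mod 7 = 2432 mod 7 = 3 -> Thursday (Mon=0 ... Sun=6)
Offset from anchor: 0 days
Weekday index = (3 + 0) mod 7 = 3

Thursday


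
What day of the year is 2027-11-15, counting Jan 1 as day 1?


Date: November 15, 2027
Days in months 1 through 10: 304
Plus 15 days in November

Day of year: 319


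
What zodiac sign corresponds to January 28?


Date: January 28
Conventional tropical zodiac dates: Aquarius from January 20 onward; Pisces starts February 19
January 28 falls within the Aquarius range

Aquarius


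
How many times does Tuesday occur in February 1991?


February 1991 has 28 days
Anchor: Jan 1, 1991. With p = 1991 - 1 = 1990: (p + p//4 - p//100 + p//400) mod 7 = (1990 + 497 - 19 + 4) mod 7 = 2472 mod 7 = 1 -> Tuesday (Mon=0 ... Sun=6)
Days before February (Jan): 31; February 1 index = (1 + 31) mod 7 = 4 -> Friday
First Tuesday is February 5
Tuesdays: 5, 12, 19, 26

4 Tuesdays
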